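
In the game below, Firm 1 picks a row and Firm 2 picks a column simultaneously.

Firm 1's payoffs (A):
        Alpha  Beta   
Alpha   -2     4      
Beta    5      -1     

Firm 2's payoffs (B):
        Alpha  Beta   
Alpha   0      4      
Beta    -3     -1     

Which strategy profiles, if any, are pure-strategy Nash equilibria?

(Alpha, Beta)

A profile is a Nash equilibrium when each player is best-responding to the other.
Firm 1's best responses — vs Alpha: Beta (payoff 5); vs Beta: Alpha (payoff 4).
Firm 2's best responses — vs Alpha: Beta (payoff 4); vs Beta: Beta (payoff -1).
The only mutual best response is (Alpha, Beta); neither player gains by switching there.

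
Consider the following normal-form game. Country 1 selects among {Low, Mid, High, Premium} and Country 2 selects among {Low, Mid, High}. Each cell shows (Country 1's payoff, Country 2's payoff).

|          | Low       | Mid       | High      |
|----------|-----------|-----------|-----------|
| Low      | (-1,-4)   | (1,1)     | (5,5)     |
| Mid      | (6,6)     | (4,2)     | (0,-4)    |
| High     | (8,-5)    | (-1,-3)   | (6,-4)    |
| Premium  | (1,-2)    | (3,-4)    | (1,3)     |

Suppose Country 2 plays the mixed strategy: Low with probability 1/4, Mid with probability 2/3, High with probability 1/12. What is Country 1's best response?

Mid

Compute Country 1's expected payoff from each pure strategy against the given mix.
Low: (1/4)·(-1) + (2/3)·1 + (1/12)·5 = 5/6
Mid: (1/4)·6 + (2/3)·4 + (1/12)·0 = 25/6
High: (1/4)·8 + (2/3)·(-1) + (1/12)·6 = 11/6
Premium: (1/4)·1 + (2/3)·3 + (1/12)·1 = 7/3
Highest expected payoff is 25/6, from Mid.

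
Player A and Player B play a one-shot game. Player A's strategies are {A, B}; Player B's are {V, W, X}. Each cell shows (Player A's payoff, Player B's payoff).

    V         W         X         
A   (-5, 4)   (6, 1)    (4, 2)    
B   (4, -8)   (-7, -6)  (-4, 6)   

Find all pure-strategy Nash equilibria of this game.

There is no pure-strategy Nash equilibrium

A profile is a Nash equilibrium when each player is best-responding to the other.
Player A's best responses — vs V: B (payoff 4); vs W: A (payoff 6); vs X: A (payoff 4).
Player B's best responses — vs A: V (payoff 4); vs B: X (payoff 6).
No cell has both players best-responding. For instance, Player A's best reply to V is B, but against B Player B prefers X over V.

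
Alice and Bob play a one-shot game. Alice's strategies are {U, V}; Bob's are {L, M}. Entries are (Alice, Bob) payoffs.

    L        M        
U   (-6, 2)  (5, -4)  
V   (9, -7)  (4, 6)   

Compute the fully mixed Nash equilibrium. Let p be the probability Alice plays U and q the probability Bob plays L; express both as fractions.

p = 13/19, q = 1/16

Each player's mixing probability is pinned down by making the *other* player indifferent.
Bob indifferent between L and M: p·2 + (1−p)·(-7) = p·(-4) + (1−p)·6 ⟹ (-7) + 9p = 6 + (-10)p ⟹ p = 13/19.
Alice indifferent between U and V: q·(-6) + (1−q)·5 = q·9 + (1−q)·4 ⟹ 5 + (-11)q = 4 + 5q ⟹ q = 1/16.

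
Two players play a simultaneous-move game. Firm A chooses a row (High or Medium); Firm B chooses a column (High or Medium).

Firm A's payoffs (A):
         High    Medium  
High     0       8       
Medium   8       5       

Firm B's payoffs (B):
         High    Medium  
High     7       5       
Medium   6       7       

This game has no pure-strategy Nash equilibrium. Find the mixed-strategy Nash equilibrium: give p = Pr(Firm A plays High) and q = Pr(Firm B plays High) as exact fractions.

p = 1/3, q = 3/11

In a mixed NE each player is indifferent between their pure strategies, so the opponent's mix sets the indifference.
Firm B indifferent between High and Medium: p·7 + (1−p)·6 = p·5 + (1−p)·7 ⟹ 6 + 1p = 7 + (-2)p ⟹ p = 1/3.
Firm A indifferent between High and Medium: q·0 + (1−q)·8 = q·8 + (1−q)·5 ⟹ 8 + (-8)q = 5 + 3q ⟹ q = 3/11.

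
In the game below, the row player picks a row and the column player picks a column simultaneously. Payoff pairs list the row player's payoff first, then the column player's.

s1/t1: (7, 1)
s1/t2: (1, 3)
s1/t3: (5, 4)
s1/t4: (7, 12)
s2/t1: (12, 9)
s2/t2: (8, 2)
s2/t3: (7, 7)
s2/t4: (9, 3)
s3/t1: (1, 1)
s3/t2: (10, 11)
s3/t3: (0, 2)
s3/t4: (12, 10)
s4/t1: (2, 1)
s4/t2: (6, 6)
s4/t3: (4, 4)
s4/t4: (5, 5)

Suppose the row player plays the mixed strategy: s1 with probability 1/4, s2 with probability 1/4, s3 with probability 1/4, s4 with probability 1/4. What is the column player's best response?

t4

The column player's best reply maximizes expected payoff against the mix.
t1: (1/4)·1 + (1/4)·9 + (1/4)·1 + (1/4)·1 = 3
t2: (1/4)·3 + (1/4)·2 + (1/4)·11 + (1/4)·6 = 11/2
t3: (1/4)·4 + (1/4)·7 + (1/4)·2 + (1/4)·4 = 17/4
t4: (1/4)·12 + (1/4)·3 + (1/4)·10 + (1/4)·5 = 15/2
Highest expected payoff is 15/2, from t4.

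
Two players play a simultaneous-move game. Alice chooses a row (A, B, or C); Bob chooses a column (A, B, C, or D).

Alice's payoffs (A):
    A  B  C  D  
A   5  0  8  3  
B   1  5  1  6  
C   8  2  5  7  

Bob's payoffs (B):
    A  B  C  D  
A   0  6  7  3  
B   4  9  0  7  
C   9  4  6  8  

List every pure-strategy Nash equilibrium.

(A, C), (B, B), and (C, A)

Find each player's best response to every opponent strategy; NE are the intersections.
Alice's best responses — vs A: C (payoff 8); vs B: B (payoff 5); vs C: A (payoff 8); vs D: C (payoff 7).
Bob's best responses — vs A: C (payoff 7); vs B: B (payoff 9); vs C: A (payoff 9).
Mutual best responses occur at (A, C), (B, B), and (C, A); at each, neither player gains by switching.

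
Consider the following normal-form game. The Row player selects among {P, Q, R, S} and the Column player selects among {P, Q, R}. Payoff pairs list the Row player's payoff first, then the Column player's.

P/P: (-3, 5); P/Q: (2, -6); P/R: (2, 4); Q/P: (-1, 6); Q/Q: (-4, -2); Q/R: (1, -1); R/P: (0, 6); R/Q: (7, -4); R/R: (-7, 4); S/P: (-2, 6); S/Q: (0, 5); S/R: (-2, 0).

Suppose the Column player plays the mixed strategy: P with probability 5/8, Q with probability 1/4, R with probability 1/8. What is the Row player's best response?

Compute the Row player's expected payoff from each pure strategy against the given mix.
P: (5/8)·(-3) + (1/4)·2 + (1/8)·2 = -9/8
Q: (5/8)·(-1) + (1/4)·(-4) + (1/8)·1 = -3/2
R: (5/8)·0 + (1/4)·7 + (1/8)·(-7) = 7/8
S: (5/8)·(-2) + (1/4)·0 + (1/8)·(-2) = -3/2
Highest expected payoff is 7/8, from R.

R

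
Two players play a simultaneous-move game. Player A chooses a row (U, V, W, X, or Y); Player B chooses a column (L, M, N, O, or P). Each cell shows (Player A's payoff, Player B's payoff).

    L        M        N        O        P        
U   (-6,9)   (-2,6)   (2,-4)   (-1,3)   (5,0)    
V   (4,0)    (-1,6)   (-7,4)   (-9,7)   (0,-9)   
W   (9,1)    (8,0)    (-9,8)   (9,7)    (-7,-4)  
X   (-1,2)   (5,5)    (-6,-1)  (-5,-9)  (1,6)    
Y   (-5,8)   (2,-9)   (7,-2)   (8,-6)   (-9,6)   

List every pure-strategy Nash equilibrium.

None

Find each player's best response to every opponent strategy; NE are the intersections.
Player A's best responses — vs L: W (payoff 9); vs M: W (payoff 8); vs N: Y (payoff 7); vs O: W (payoff 9); vs P: U (payoff 5).
Player B's best responses — vs U: L (payoff 9); vs V: O (payoff 7); vs W: N (payoff 8); vs X: P (payoff 6); vs Y: L (payoff 8).
No cell has both players best-responding. For instance, Player A's best reply to N is Y, but against Y Player B prefers L over N.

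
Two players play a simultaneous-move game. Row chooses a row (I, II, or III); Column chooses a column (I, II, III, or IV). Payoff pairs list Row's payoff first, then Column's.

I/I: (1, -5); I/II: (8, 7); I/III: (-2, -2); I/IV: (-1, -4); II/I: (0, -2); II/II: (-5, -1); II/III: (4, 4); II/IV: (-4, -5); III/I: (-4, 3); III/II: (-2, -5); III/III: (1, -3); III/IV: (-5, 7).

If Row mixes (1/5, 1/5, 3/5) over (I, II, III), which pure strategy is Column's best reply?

IV

Compute Column's expected payoff from each pure strategy against the given mix.
I: (1/5)·(-5) + (1/5)·(-2) + (3/5)·3 = 2/5
II: (1/5)·7 + (1/5)·(-1) + (3/5)·(-5) = -9/5
III: (1/5)·(-2) + (1/5)·4 + (3/5)·(-3) = -7/5
IV: (1/5)·(-4) + (1/5)·(-5) + (3/5)·7 = 12/5
Highest expected payoff is 12/5, from IV.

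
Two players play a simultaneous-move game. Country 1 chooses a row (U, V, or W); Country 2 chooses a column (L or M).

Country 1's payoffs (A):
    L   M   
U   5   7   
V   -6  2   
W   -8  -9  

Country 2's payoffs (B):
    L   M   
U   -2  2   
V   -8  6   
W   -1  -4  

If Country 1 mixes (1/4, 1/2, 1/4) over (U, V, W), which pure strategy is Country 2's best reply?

Country 2's best reply maximizes expected payoff against the mix.
L: (1/4)·(-2) + (1/2)·(-8) + (1/4)·(-1) = -19/4
M: (1/4)·2 + (1/2)·6 + (1/4)·(-4) = 5/2
Highest expected payoff is 5/2, from M.

M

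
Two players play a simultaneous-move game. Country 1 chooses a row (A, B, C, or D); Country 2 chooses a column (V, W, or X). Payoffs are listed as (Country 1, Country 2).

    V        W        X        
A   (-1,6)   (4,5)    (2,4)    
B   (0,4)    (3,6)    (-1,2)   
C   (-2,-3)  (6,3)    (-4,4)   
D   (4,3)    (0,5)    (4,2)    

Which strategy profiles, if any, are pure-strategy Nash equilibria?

There is no pure-strategy Nash equilibrium

Check mutual best responses: a cell is a NE iff neither player can gain by unilaterally deviating.
Country 1's best responses — vs V: D (payoff 4); vs W: C (payoff 6); vs X: D (payoff 4).
Country 2's best responses — vs A: V (payoff 6); vs B: W (payoff 6); vs C: X (payoff 4); vs D: W (payoff 5).
No cell has both players best-responding. For instance, Country 1's best reply to W is C, but against C Country 2 prefers X over W.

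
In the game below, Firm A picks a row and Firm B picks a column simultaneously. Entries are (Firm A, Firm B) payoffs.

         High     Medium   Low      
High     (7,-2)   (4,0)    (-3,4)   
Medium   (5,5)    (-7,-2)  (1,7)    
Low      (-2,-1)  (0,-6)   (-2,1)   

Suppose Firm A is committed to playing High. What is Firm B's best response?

Low

With Firm A fixed at High, Firm B's payoffs are: High → -2, Medium → 0, Low → 4.
The maximum is 4, achieved by Low.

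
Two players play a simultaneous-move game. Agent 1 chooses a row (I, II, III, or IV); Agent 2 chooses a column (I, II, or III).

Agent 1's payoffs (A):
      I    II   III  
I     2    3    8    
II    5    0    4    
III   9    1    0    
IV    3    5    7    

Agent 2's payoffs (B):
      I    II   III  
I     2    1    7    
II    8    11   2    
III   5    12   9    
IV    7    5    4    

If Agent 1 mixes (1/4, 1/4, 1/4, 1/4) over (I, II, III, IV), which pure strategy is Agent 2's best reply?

II

Agent 2's best reply maximizes expected payoff against the mix.
I: (1/4)·2 + (1/4)·8 + (1/4)·5 + (1/4)·7 = 11/2
II: (1/4)·1 + (1/4)·11 + (1/4)·12 + (1/4)·5 = 29/4
III: (1/4)·7 + (1/4)·2 + (1/4)·9 + (1/4)·4 = 11/2
Highest expected payoff is 29/4, from II.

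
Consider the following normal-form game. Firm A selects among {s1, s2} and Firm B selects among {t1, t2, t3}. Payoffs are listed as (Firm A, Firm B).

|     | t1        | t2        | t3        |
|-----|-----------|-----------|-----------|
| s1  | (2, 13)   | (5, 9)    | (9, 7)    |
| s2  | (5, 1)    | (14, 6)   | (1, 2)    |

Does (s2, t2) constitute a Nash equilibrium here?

Yes

Holding Firm B at t2: Firm A gets 14 from s2, versus 5 from s1. No profitable deviation for Firm A.
Holding Firm A at s2: Firm B gets 6 from t2, versus 1 from t1, 2 from t3. No profitable deviation for Firm B either.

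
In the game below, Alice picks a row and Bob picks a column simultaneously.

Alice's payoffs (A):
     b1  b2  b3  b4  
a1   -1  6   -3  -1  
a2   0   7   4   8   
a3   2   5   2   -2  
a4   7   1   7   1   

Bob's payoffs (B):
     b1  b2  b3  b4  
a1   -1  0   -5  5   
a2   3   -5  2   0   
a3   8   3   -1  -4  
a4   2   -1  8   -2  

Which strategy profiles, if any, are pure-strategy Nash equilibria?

(a4, b3)

Find each player's best response to every opponent strategy; NE are the intersections.
Alice's best responses — vs b1: a4 (payoff 7); vs b2: a2 (payoff 7); vs b3: a4 (payoff 7); vs b4: a2 (payoff 8).
Bob's best responses — vs a1: b4 (payoff 5); vs a2: b1 (payoff 3); vs a3: b1 (payoff 8); vs a4: b3 (payoff 8).
The only mutual best response is (a4, b3); neither player gains by switching there.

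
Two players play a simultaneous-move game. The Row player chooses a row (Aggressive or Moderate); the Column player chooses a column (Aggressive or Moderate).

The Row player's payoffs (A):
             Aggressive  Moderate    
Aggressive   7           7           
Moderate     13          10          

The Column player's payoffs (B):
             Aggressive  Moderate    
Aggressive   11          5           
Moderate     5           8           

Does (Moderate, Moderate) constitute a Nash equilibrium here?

Holding the Column player at Moderate: the Row player gets 10 from Moderate, versus 7 from Aggressive. No profitable deviation for the Row player.
Holding the Row player at Moderate: the Column player gets 8 from Moderate, versus 5 from Aggressive. No profitable deviation for the Column player either.

Yes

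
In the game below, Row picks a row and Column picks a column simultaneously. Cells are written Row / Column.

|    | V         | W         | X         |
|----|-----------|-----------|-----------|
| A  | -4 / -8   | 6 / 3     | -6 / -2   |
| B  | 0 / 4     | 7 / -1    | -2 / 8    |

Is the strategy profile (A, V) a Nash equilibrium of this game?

Holding Column at V: Row gets -4 from A but could get 0 by switching to B. Row has a profitable deviation.

No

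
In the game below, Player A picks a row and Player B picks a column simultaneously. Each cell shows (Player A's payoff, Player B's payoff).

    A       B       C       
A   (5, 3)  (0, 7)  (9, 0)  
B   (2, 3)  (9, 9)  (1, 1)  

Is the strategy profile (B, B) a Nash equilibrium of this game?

Yes

Holding Player B at B: Player A gets 9 from B, versus 0 from A. No profitable deviation for Player A.
Holding Player A at B: Player B gets 9 from B, versus 3 from A, 1 from C. No profitable deviation for Player B either.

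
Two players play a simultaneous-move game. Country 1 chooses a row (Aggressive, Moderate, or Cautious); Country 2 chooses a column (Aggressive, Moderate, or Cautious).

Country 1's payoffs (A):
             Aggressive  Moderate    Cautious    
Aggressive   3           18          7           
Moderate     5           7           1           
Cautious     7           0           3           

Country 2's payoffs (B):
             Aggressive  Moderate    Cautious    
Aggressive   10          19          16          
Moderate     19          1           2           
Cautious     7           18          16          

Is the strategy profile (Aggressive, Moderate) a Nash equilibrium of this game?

Yes

Holding Country 2 at Moderate: Country 1 gets 18 from Aggressive, versus 7 from Moderate, 0 from Cautious. No profitable deviation for Country 1.
Holding Country 1 at Aggressive: Country 2 gets 19 from Moderate, versus 10 from Aggressive, 16 from Cautious. No profitable deviation for Country 2 either.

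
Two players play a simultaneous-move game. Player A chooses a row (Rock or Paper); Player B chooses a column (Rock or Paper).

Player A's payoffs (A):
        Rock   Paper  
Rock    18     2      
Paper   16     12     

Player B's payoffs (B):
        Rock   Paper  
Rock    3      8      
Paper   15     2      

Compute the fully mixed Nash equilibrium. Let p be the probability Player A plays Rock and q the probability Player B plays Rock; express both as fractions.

p = 13/18, q = 5/6

Each player's mixing probability is pinned down by making the *other* player indifferent.
Player B indifferent between Rock and Paper: p·3 + (1−p)·15 = p·8 + (1−p)·2 ⟹ 15 + (-12)p = 2 + 6p ⟹ p = 13/18.
Player A indifferent between Rock and Paper: q·18 + (1−q)·2 = q·16 + (1−q)·12 ⟹ 2 + 16q = 12 + 4q ⟹ q = 5/6.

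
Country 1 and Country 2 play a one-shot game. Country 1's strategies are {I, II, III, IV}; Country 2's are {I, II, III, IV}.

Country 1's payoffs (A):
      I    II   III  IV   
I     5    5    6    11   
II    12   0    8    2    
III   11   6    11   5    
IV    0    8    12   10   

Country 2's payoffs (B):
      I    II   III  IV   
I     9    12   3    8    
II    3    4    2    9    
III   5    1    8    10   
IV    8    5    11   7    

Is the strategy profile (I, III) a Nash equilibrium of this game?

Holding Country 2 at III: Country 1 gets 6 from I but could get 12 by switching to IV. Country 1 has a profitable deviation.

No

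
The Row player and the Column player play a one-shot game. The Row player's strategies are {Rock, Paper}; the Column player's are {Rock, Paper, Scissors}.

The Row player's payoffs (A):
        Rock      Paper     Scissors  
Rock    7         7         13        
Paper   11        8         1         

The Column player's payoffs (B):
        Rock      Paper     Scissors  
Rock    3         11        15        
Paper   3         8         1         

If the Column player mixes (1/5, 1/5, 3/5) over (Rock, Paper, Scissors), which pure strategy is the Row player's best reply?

Rock

Compute the Row player's expected payoff from each pure strategy against the given mix.
Rock: (1/5)·7 + (1/5)·7 + (3/5)·13 = 53/5
Paper: (1/5)·11 + (1/5)·8 + (3/5)·1 = 22/5
Highest expected payoff is 53/5, from Rock.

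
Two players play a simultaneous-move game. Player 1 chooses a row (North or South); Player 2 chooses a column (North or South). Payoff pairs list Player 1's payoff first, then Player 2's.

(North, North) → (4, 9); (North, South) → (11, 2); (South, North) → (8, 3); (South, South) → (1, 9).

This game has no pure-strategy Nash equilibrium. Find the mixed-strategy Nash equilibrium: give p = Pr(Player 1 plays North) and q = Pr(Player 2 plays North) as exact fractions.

p = 6/13, q = 5/7

Each player's mixing probability is pinned down by making the *other* player indifferent.
Player 2 indifferent between North and South: p·9 + (1−p)·3 = p·2 + (1−p)·9 ⟹ 3 + 6p = 9 + (-7)p ⟹ p = 6/13.
Player 1 indifferent between North and South: q·4 + (1−q)·11 = q·8 + (1−q)·1 ⟹ 11 + (-7)q = 1 + 7q ⟹ q = 5/7.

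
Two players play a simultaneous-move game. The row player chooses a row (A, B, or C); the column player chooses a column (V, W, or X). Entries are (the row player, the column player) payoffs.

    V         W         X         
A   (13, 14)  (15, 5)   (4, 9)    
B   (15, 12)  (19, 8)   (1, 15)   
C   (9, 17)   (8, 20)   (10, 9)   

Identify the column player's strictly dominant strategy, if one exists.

No strictly dominant strategy

A strategy is strictly dominant if it gives the column player a strictly higher payoff than every other strategy, against every choice by the opponent.
V is not dominant: against B, X gives 15 > 12.
W is not dominant: against A, V gives 14 > 5.
X is not dominant: against A, V gives 14 > 9.
No single strategy is best against every opponent action.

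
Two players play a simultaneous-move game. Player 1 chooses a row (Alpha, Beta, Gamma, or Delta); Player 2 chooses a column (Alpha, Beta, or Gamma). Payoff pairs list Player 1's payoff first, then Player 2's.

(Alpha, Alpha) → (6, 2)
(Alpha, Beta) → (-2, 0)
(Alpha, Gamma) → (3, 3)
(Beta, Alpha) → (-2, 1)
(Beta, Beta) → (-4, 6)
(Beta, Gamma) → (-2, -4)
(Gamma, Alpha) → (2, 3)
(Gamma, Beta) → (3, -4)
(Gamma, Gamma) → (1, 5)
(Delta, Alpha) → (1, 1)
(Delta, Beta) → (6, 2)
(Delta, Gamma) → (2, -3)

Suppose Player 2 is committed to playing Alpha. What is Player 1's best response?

With Player 2 fixed at Alpha, Player 1's payoffs are: Alpha → 6, Beta → -2, Gamma → 2, Delta → 1.
The maximum is 6, achieved by Alpha.

Alpha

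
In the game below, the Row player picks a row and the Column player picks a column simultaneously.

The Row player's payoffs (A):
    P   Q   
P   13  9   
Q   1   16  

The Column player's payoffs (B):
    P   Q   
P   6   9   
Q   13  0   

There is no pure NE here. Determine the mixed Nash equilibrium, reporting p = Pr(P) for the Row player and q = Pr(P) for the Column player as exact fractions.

In a mixed NE each player is indifferent between their pure strategies, so the opponent's mix sets the indifference.
The Column player indifferent between P and Q: p·6 + (1−p)·13 = p·9 + (1−p)·0 ⟹ 13 + (-7)p = 0 + 9p ⟹ p = 13/16.
The Row player indifferent between P and Q: q·13 + (1−q)·9 = q·1 + (1−q)·16 ⟹ 9 + 4q = 16 + (-15)q ⟹ q = 7/19.

p = 13/16, q = 7/19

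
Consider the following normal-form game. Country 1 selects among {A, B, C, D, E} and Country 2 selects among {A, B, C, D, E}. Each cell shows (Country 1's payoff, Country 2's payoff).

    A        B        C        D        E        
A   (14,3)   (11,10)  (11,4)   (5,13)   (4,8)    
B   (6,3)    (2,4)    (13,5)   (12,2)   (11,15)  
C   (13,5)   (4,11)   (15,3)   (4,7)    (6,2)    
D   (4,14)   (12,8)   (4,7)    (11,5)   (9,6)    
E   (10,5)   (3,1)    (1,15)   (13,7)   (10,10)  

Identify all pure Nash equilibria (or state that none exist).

(B, E)

Find each player's best response to every opponent strategy; NE are the intersections.
Country 1's best responses — vs A: A (payoff 14); vs B: D (payoff 12); vs C: C (payoff 15); vs D: E (payoff 13); vs E: B (payoff 11).
Country 2's best responses — vs A: D (payoff 13); vs B: E (payoff 15); vs C: B (payoff 11); vs D: A (payoff 14); vs E: C (payoff 15).
The only mutual best response is (B, E); neither player gains by switching there.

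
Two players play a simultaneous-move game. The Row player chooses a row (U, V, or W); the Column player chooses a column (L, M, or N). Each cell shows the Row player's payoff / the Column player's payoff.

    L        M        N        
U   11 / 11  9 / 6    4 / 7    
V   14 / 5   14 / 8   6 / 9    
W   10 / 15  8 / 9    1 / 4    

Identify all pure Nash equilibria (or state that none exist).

(V, N)

Check mutual best responses: a cell is a NE iff neither player can gain by unilaterally deviating.
The Row player's best responses — vs L: V (payoff 14); vs M: V (payoff 14); vs N: V (payoff 6).
The Column player's best responses — vs U: L (payoff 11); vs V: N (payoff 9); vs W: L (payoff 15).
The only mutual best response is (V, N); neither player gains by switching there.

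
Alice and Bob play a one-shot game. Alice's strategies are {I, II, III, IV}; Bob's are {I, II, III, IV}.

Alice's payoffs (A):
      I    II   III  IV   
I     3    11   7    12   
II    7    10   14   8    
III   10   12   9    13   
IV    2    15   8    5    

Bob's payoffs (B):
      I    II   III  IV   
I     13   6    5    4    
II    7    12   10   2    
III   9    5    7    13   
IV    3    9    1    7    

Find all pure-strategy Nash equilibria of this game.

(III, IV) and (IV, II)

Check mutual best responses: a cell is a NE iff neither player can gain by unilaterally deviating.
Alice's best responses — vs I: III (payoff 10); vs II: IV (payoff 15); vs III: II (payoff 14); vs IV: III (payoff 13).
Bob's best responses — vs I: I (payoff 13); vs II: II (payoff 12); vs III: IV (payoff 13); vs IV: II (payoff 9).
Mutual best responses occur at (III, IV) and (IV, II); at each, neither player gains by switching.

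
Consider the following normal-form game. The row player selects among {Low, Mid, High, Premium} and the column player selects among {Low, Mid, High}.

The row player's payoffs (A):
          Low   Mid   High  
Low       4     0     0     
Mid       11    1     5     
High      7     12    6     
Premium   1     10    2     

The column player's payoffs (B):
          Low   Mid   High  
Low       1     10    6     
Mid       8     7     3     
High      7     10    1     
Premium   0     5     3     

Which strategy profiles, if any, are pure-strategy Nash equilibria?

(Mid, Low) and (High, Mid)

Find each player's best response to every opponent strategy; NE are the intersections.
The row player's best responses — vs Low: Mid (payoff 11); vs Mid: High (payoff 12); vs High: High (payoff 6).
The column player's best responses — vs Low: Mid (payoff 10); vs Mid: Low (payoff 8); vs High: Mid (payoff 10); vs Premium: Mid (payoff 5).
Mutual best responses occur at (Mid, Low) and (High, Mid); at each, neither player gains by switching.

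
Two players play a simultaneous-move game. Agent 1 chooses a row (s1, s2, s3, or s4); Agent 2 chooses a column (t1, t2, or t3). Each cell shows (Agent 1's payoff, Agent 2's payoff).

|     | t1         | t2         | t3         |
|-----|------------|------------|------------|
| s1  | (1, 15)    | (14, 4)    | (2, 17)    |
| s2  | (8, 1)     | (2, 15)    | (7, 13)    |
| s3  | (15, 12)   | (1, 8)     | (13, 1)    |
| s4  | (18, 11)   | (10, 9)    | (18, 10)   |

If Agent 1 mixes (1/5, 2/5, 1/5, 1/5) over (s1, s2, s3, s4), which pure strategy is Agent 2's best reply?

Agent 2's best reply maximizes expected payoff against the mix.
t1: (1/5)·15 + (2/5)·1 + (1/5)·12 + (1/5)·11 = 8
t2: (1/5)·4 + (2/5)·15 + (1/5)·8 + (1/5)·9 = 51/5
t3: (1/5)·17 + (2/5)·13 + (1/5)·1 + (1/5)·10 = 54/5
Highest expected payoff is 54/5, from t3.

t3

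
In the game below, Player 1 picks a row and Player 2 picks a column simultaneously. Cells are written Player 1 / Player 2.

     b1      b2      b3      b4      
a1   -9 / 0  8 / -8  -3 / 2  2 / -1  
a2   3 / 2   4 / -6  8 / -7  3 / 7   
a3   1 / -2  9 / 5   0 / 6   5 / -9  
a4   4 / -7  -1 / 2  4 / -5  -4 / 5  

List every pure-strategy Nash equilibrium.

No pure-strategy Nash equilibrium

Find each player's best response to every opponent strategy; NE are the intersections.
Player 1's best responses — vs b1: a4 (payoff 4); vs b2: a3 (payoff 9); vs b3: a2 (payoff 8); vs b4: a3 (payoff 5).
Player 2's best responses — vs a1: b3 (payoff 2); vs a2: b4 (payoff 7); vs a3: b3 (payoff 6); vs a4: b4 (payoff 5).
No cell has both players best-responding. For instance, Player 1's best reply to b4 is a3, but against a3 Player 2 prefers b3 over b4.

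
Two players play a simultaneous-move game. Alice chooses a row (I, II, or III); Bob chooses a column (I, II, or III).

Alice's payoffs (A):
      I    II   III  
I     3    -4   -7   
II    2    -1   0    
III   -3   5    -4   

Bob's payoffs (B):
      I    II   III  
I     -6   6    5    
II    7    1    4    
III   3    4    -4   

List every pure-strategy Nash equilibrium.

(III, II)

Find each player's best response to every opponent strategy; NE are the intersections.
Alice's best responses — vs I: I (payoff 3); vs II: III (payoff 5); vs III: II (payoff 0).
Bob's best responses — vs I: II (payoff 6); vs II: I (payoff 7); vs III: II (payoff 4).
The only mutual best response is (III, II); neither player gains by switching there.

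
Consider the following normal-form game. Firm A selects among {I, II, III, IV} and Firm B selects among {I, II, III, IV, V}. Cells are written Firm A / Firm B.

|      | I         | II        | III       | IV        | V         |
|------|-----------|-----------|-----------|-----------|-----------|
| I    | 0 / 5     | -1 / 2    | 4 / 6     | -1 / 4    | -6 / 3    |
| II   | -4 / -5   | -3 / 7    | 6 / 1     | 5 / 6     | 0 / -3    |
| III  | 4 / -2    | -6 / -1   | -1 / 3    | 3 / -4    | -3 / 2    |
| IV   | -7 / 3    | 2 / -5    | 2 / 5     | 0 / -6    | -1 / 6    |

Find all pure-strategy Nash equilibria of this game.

Find each player's best response to every opponent strategy; NE are the intersections.
Firm A's best responses — vs I: III (payoff 4); vs II: IV (payoff 2); vs III: II (payoff 6); vs IV: II (payoff 5); vs V: II (payoff 0).
Firm B's best responses — vs I: III (payoff 6); vs II: II (payoff 7); vs III: III (payoff 3); vs IV: V (payoff 6).
No cell has both players best-responding. For instance, Firm A's best reply to IV is II, but against II Firm B prefers II over IV.

No pure-strategy Nash equilibrium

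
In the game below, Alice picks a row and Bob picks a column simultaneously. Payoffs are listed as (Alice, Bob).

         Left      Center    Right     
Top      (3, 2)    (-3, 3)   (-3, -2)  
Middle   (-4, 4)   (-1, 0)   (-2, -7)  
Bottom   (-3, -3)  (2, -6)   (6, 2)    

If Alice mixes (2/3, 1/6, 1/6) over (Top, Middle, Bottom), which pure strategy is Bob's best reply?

Left

Compute Bob's expected payoff from each pure strategy against the given mix.
Left: (2/3)·2 + (1/6)·4 + (1/6)·(-3) = 3/2
Center: (2/3)·3 + (1/6)·0 + (1/6)·(-6) = 1
Right: (2/3)·(-2) + (1/6)·(-7) + (1/6)·2 = -13/6
Highest expected payoff is 3/2, from Left.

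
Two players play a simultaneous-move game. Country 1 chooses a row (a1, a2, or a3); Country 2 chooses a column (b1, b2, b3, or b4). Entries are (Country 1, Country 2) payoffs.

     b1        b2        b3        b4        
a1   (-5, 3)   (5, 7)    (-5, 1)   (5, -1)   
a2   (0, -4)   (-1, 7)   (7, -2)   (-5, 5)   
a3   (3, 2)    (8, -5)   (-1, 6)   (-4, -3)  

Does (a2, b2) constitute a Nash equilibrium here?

No

Holding Country 2 at b2: Country 1 gets -1 from a2 but could get 8 by switching to a3. Country 1 has a profitable deviation.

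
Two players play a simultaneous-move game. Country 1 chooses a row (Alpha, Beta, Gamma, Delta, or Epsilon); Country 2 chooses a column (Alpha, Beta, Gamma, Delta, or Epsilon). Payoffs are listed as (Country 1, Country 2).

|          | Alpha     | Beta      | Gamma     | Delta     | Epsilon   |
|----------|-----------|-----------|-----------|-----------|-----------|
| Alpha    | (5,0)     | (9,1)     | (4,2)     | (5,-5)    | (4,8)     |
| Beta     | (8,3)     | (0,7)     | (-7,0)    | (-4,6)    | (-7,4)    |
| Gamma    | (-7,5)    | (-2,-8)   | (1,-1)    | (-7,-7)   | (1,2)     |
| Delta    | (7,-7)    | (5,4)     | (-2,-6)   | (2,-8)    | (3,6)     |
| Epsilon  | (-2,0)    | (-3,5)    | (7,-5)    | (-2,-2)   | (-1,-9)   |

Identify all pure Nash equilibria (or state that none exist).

A profile is a Nash equilibrium when each player is best-responding to the other.
Country 1's best responses — vs Alpha: Beta (payoff 8); vs Beta: Alpha (payoff 9); vs Gamma: Epsilon (payoff 7); vs Delta: Alpha (payoff 5); vs Epsilon: Alpha (payoff 4).
Country 2's best responses — vs Alpha: Epsilon (payoff 8); vs Beta: Beta (payoff 7); vs Gamma: Alpha (payoff 5); vs Delta: Epsilon (payoff 6); vs Epsilon: Beta (payoff 5).
The only mutual best response is (Alpha, Epsilon); neither player gains by switching there.

(Alpha, Epsilon)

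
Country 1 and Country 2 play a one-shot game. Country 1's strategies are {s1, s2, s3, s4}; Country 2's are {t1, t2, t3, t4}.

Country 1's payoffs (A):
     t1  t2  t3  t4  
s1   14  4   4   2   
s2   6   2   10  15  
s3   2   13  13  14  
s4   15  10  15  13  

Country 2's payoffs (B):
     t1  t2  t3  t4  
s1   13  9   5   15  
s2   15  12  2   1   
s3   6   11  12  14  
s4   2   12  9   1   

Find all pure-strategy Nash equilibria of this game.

None

Check mutual best responses: a cell is a NE iff neither player can gain by unilaterally deviating.
Country 1's best responses — vs t1: s4 (payoff 15); vs t2: s3 (payoff 13); vs t3: s4 (payoff 15); vs t4: s2 (payoff 15).
Country 2's best responses — vs s1: t4 (payoff 15); vs s2: t1 (payoff 15); vs s3: t4 (payoff 14); vs s4: t2 (payoff 12).
No cell has both players best-responding. For instance, Country 1's best reply to t3 is s4, but against s4 Country 2 prefers t2 over t3.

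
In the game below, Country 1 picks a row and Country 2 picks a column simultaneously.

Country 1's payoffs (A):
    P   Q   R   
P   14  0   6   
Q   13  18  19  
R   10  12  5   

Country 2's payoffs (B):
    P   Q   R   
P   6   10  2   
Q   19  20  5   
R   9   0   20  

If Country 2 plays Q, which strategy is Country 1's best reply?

Q

With Country 2 fixed at Q, Country 1's payoffs are: P → 0, Q → 18, R → 12.
The maximum is 18, achieved by Q.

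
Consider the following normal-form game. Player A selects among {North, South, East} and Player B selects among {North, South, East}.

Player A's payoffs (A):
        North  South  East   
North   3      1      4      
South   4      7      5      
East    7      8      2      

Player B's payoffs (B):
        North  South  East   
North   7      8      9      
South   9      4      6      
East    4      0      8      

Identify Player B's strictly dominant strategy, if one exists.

None

A strategy is strictly dominant if it gives Player B a strictly higher payoff than every other strategy, against every choice by the opponent.
North is not dominant: against North, South gives 8 > 7.
South is not dominant: against North, East gives 9 > 8.
East is not dominant: against South, North gives 9 > 6.
No single strategy is best against every opponent action.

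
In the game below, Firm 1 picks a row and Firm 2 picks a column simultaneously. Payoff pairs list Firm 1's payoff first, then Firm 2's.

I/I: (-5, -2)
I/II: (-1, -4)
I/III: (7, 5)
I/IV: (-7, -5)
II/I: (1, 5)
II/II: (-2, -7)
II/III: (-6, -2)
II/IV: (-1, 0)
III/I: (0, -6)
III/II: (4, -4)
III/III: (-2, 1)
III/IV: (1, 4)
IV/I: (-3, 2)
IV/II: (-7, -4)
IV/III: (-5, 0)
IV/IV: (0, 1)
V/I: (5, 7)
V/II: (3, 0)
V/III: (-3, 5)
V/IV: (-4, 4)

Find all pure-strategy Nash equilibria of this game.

(I, III), (III, IV), and (V, I)

Check mutual best responses: a cell is a NE iff neither player can gain by unilaterally deviating.
Firm 1's best responses — vs I: V (payoff 5); vs II: III (payoff 4); vs III: I (payoff 7); vs IV: III (payoff 1).
Firm 2's best responses — vs I: III (payoff 5); vs II: I (payoff 5); vs III: IV (payoff 4); vs IV: I (payoff 2); vs V: I (payoff 7).
Mutual best responses occur at (I, III), (III, IV), and (V, I); at each, neither player gains by switching.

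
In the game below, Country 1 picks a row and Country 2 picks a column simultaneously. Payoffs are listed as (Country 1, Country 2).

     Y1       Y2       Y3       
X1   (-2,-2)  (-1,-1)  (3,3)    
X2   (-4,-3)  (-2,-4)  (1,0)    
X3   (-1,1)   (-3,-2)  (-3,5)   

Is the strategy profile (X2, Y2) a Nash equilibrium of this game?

No

Holding Country 2 at Y2: Country 1 gets -2 from X2 but could get -1 by switching to X1. Country 1 has a profitable deviation.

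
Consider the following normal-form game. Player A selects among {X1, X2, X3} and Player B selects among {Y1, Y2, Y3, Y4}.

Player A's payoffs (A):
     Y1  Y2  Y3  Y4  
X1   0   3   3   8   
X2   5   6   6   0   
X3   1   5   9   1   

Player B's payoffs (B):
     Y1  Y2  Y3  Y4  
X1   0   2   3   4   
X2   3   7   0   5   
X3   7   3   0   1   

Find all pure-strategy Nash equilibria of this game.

(X1, Y4) and (X2, Y2)

Check mutual best responses: a cell is a NE iff neither player can gain by unilaterally deviating.
Player A's best responses — vs Y1: X2 (payoff 5); vs Y2: X2 (payoff 6); vs Y3: X3 (payoff 9); vs Y4: X1 (payoff 8).
Player B's best responses — vs X1: Y4 (payoff 4); vs X2: Y2 (payoff 7); vs X3: Y1 (payoff 7).
Mutual best responses occur at (X1, Y4) and (X2, Y2); at each, neither player gains by switching.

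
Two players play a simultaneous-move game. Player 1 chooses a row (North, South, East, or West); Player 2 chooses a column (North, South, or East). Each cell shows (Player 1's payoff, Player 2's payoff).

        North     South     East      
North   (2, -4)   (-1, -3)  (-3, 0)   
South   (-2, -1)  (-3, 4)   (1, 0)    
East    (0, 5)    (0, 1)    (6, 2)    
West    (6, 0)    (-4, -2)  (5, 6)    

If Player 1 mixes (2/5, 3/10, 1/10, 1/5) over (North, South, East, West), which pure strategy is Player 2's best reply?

East

Compute Player 2's expected payoff from each pure strategy against the given mix.
North: (2/5)·(-4) + (3/10)·(-1) + (1/10)·5 + (1/5)·0 = -7/5
South: (2/5)·(-3) + (3/10)·4 + (1/10)·1 + (1/5)·(-2) = -3/10
East: (2/5)·0 + (3/10)·0 + (1/10)·2 + (1/5)·6 = 7/5
Highest expected payoff is 7/5, from East.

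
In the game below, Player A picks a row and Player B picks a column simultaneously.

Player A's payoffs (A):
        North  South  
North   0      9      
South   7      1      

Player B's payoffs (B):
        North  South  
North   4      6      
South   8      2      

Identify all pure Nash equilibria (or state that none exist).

(North, South) and (South, North)

Check mutual best responses: a cell is a NE iff neither player can gain by unilaterally deviating.
Player A's best responses — vs North: South (payoff 7); vs South: North (payoff 9).
Player B's best responses — vs North: South (payoff 6); vs South: North (payoff 8).
Mutual best responses occur at (North, South) and (South, North); at each, neither player gains by switching.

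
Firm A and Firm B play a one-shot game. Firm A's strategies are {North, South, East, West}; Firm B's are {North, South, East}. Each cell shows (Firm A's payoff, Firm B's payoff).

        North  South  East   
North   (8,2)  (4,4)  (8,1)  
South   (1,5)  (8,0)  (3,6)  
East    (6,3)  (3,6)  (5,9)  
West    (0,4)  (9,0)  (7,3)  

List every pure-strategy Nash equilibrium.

A profile is a Nash equilibrium when each player is best-responding to the other.
Firm A's best responses — vs North: North (payoff 8); vs South: West (payoff 9); vs East: North (payoff 8).
Firm B's best responses — vs North: South (payoff 4); vs South: East (payoff 6); vs East: East (payoff 9); vs West: North (payoff 4).
No cell has both players best-responding. For instance, Firm A's best reply to South is West, but against West Firm B prefers North over South.

None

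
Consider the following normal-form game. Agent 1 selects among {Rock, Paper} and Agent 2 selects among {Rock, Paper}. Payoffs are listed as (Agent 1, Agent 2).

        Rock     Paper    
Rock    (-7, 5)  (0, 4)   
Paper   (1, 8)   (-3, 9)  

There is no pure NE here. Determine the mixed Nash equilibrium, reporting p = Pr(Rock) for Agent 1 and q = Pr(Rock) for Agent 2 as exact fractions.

p = 1/2, q = 3/11

Each player's mixing probability is pinned down by making the *other* player indifferent.
Agent 2 indifferent between Rock and Paper: p·5 + (1−p)·8 = p·4 + (1−p)·9 ⟹ 8 + (-3)p = 9 + (-5)p ⟹ p = 1/2.
Agent 1 indifferent between Rock and Paper: q·(-7) + (1−q)·0 = q·1 + (1−q)·(-3) ⟹ 0 + (-7)q = (-3) + 4q ⟹ q = 3/11.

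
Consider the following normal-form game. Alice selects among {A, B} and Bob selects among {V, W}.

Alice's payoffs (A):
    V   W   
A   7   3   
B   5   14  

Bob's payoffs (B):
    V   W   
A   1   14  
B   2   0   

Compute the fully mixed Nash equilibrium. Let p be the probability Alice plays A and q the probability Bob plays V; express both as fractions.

p = 2/15, q = 11/13

Each player's mixing probability is pinned down by making the *other* player indifferent.
Bob indifferent between V and W: p·1 + (1−p)·2 = p·14 + (1−p)·0 ⟹ 2 + (-1)p = 0 + 14p ⟹ p = 2/15.
Alice indifferent between A and B: q·7 + (1−q)·3 = q·5 + (1−q)·14 ⟹ 3 + 4q = 14 + (-9)q ⟹ q = 11/13.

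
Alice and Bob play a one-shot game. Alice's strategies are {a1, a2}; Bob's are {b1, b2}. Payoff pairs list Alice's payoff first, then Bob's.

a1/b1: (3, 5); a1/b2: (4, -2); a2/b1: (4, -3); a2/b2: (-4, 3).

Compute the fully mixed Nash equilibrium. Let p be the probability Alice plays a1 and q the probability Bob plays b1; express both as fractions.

p = 6/13, q = 8/9

In a mixed NE each player is indifferent between their pure strategies, so the opponent's mix sets the indifference.
Bob indifferent between b1 and b2: p·5 + (1−p)·(-3) = p·(-2) + (1−p)·3 ⟹ (-3) + 8p = 3 + (-5)p ⟹ p = 6/13.
Alice indifferent between a1 and a2: q·3 + (1−q)·4 = q·4 + (1−q)·(-4) ⟹ 4 + (-1)q = (-4) + 8q ⟹ q = 8/9.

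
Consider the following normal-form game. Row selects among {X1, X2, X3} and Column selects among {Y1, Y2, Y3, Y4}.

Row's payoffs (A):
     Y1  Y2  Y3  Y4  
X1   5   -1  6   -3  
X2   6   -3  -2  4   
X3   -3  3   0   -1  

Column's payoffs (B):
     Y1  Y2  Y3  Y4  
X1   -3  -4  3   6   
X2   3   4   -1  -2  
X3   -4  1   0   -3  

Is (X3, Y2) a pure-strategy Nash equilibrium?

Holding Column at Y2: Row gets 3 from X3, versus -1 from X1, -3 from X2. No profitable deviation for Row.
Holding Row at X3: Column gets 1 from Y2, versus -4 from Y1, 0 from Y3, -3 from Y4. No profitable deviation for Column either.

Yes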